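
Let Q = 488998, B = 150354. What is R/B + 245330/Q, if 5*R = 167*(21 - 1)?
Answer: 9303249371/18380701323 ≈ 0.50614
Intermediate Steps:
R = 668 (R = (167*(21 - 1))/5 = (167*20)/5 = (⅕)*3340 = 668)
R/B + 245330/Q = 668/150354 + 245330/488998 = 668*(1/150354) + 245330*(1/488998) = 334/75177 + 122665/244499 = 9303249371/18380701323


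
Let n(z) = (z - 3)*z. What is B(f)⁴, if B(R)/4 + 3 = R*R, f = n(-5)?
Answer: 1665174033223936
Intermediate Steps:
n(z) = z*(-3 + z) (n(z) = (-3 + z)*z = z*(-3 + z))
f = 40 (f = -5*(-3 - 5) = -5*(-8) = 40)
B(R) = -12 + 4*R² (B(R) = -12 + 4*(R*R) = -12 + 4*R²)
B(f)⁴ = (-12 + 4*40²)⁴ = (-12 + 4*1600)⁴ = (-12 + 6400)⁴ = 6388⁴ = 1665174033223936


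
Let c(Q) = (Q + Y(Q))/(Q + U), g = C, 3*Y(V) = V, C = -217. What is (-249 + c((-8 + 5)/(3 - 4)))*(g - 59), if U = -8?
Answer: 344724/5 ≈ 68945.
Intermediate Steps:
Y(V) = V/3
g = -217
c(Q) = 4*Q/(3*(-8 + Q)) (c(Q) = (Q + Q/3)/(Q - 8) = (4*Q/3)/(-8 + Q) = 4*Q/(3*(-8 + Q)))
(-249 + c((-8 + 5)/(3 - 4)))*(g - 59) = (-249 + 4*((-8 + 5)/(3 - 4))/(3*(-8 + (-8 + 5)/(3 - 4))))*(-217 - 59) = (-249 + 4*(-3/(-1))/(3*(-8 - 3/(-1))))*(-276) = (-249 + 4*(-3*(-1))/(3*(-8 - 3*(-1))))*(-276) = (-249 + (4/3)*3/(-8 + 3))*(-276) = (-249 + (4/3)*3/(-5))*(-276) = (-249 + (4/3)*3*(-⅕))*(-276) = (-249 - ⅘)*(-276) = -1249/5*(-276) = 344724/5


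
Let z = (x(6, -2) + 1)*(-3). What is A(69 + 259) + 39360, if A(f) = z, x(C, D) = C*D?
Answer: 39393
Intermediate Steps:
z = 33 (z = (6*(-2) + 1)*(-3) = (-12 + 1)*(-3) = -11*(-3) = 33)
A(f) = 33
A(69 + 259) + 39360 = 33 + 39360 = 39393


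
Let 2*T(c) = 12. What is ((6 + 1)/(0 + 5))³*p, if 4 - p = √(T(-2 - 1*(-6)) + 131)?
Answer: 1372/125 - 343*√137/125 ≈ -21.142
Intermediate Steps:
T(c) = 6 (T(c) = (½)*12 = 6)
p = 4 - √137 (p = 4 - √(6 + 131) = 4 - √137 ≈ -7.7047)
((6 + 1)/(0 + 5))³*p = ((6 + 1)/(0 + 5))³*(4 - √137) = (7/5)³*(4 - √137) = 343*(4 - √137)/125 = 1372/125 - 343*√137/125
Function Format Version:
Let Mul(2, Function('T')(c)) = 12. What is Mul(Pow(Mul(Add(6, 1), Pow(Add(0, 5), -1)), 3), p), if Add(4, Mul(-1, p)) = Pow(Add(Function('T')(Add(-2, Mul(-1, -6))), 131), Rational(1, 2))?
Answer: Add(Rational(1372, 125), Mul(Rational(-343, 125), Pow(137, Rational(1, 2)))) ≈ -21.142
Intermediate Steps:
Function('T')(c) = 6 (Function('T')(c) = Mul(Rational(1, 2), 12) = 6)
p = Add(4, Mul(-1, Pow(137, Rational(1, 2)))) (p = Add(4, Mul(-1, Pow(Add(6, 131), Rational(1, 2)))) = Add(4, Mul(-1, Pow(137, Rational(1, 2)))) ≈ -7.7047)
Mul(Pow(Mul(Add(6, 1), Pow(Add(0, 5), -1)), 3), p) = Mul(Pow(Mul(Add(6, 1), Pow(Add(0, 5), -1)), 3), Add(4, Mul(-1, Pow(137, Rational(1, 2))))) = Mul(Pow(Mul(7, Pow(5, -1)), 3), Add(4, Mul(-1, Pow(137, Rational(1, 2))))) = Mul(Pow(Mul(7, Rational(1, 5)), 3), Add(4, Mul(-1, Pow(137, Rational(1, 2))))) = Mul(Pow(Rational(7, 5), 3), Add(4, Mul(-1, Pow(137, Rational(1, 2))))) = Mul(Rational(343, 125), Add(4, Mul(-1, Pow(137, Rational(1, 2))))) = Add(Rational(1372, 125), Mul(Rational(-343, 125), Pow(137, Rational(1, 2))))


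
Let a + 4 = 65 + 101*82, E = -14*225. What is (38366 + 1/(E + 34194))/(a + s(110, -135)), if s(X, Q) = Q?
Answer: 1191034105/254809152 ≈ 4.6742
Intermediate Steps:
E = -3150
a = 8343 (a = -4 + (65 + 101*82) = -4 + (65 + 8282) = -4 + 8347 = 8343)
(38366 + 1/(E + 34194))/(a + s(110, -135)) = (38366 + 1/(-3150 + 34194))/(8343 - 135) = (38366 + 1/31044)/8208 = (38366 + 1/31044)*(1/8208) = (1191034105/31044)*(1/8208) = 1191034105/254809152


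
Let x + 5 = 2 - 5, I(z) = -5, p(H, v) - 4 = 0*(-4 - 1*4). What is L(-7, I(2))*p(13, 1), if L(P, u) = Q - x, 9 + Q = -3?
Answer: -16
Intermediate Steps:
p(H, v) = 4 (p(H, v) = 4 + 0*(-4 - 1*4) = 4 + 0*(-4 - 4) = 4 + 0*(-8) = 4 + 0 = 4)
Q = -12 (Q = -9 - 3 = -12)
x = -8 (x = -5 + (2 - 5) = -5 - 3 = -8)
L(P, u) = -4 (L(P, u) = -12 - 1*(-8) = -12 + 8 = -4)
L(-7, I(2))*p(13, 1) = -4*4 = -16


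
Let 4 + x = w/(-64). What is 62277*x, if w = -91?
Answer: -10275705/64 ≈ -1.6056e+5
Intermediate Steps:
x = -165/64 (x = -4 - 91/(-64) = -4 - 91*(-1/64) = -4 + 91/64 = -165/64 ≈ -2.5781)
62277*x = 62277*(-165/64) = -10275705/64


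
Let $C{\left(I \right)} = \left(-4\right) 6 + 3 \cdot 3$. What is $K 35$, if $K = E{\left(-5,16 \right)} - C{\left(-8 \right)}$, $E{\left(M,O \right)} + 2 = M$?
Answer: $280$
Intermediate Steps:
$E{\left(M,O \right)} = -2 + M$
$C{\left(I \right)} = -15$ ($C{\left(I \right)} = -24 + 9 = -15$)
$K = 8$ ($K = \left(-2 - 5\right) - -15 = -7 + 15 = 8$)
$K 35 = 8 \cdot 35 = 280$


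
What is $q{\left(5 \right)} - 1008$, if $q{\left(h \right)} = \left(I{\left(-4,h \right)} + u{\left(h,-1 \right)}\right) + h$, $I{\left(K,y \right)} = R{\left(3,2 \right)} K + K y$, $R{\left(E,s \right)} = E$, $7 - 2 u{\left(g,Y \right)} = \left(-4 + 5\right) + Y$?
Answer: $- \frac{2063}{2} \approx -1031.5$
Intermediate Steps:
$u{\left(g,Y \right)} = 3 - \frac{Y}{2}$ ($u{\left(g,Y \right)} = \frac{7}{2} - \frac{\left(-4 + 5\right) + Y}{2} = \frac{7}{2} - \frac{1 + Y}{2} = \frac{7}{2} - \left(\frac{1}{2} + \frac{Y}{2}\right) = 3 - \frac{Y}{2}$)
$I{\left(K,y \right)} = 3 K + K y$
$q{\left(h \right)} = - \frac{17}{2} - 3 h$ ($q{\left(h \right)} = \left(- 4 \left(3 + h\right) + \left(3 - - \frac{1}{2}\right)\right) + h = \left(\left(-12 - 4 h\right) + \left(3 + \frac{1}{2}\right)\right) + h = \left(\left(-12 - 4 h\right) + \frac{7}{2}\right) + h = \left(- \frac{17}{2} - 4 h\right) + h = - \frac{17}{2} - 3 h$)
$q{\left(5 \right)} - 1008 = \left(- \frac{17}{2} - 15\right) - 1008 = - \frac{47}{2} - 1008 = - \frac{2063}{2}$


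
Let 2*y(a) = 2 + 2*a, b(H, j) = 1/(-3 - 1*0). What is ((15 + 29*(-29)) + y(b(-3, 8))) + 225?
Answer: -1801/3 ≈ -600.33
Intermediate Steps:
b(H, j) = -⅓ (b(H, j) = 1/(-3 + 0) = 1/(-3) = -⅓)
y(a) = 1 + a (y(a) = (2 + 2*a)/2 = 1 + a)
((15 + 29*(-29)) + y(b(-3, 8))) + 225 = ((15 + 29*(-29)) + (1 - ⅓)) + 225 = ((15 - 841) + ⅔) + 225 = (-826 + ⅔) + 225 = -2476/3 + 225 = -1801/3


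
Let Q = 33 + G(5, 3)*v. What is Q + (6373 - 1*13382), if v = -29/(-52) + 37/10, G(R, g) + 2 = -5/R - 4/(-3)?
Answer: -363121/52 ≈ -6983.1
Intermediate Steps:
G(R, g) = -2/3 - 5/R (G(R, g) = -2 + (-5/R - 4/(-3)) = -2 + (-5/R - 4*(-1/3)) = -2 + (-5/R + 4/3) = -2 + (4/3 - 5/R) = -2/3 - 5/R)
v = 1107/260 (v = -29*(-1/52) + 37*(1/10) = 29/52 + 37/10 = 1107/260 ≈ 4.2577)
Q = 1347/52 (Q = 33 + (-2/3 - 5/5)*(1107/260) = 33 + (-2/3 - 5*1/5)*(1107/260) = 33 + (-2/3 - 1)*(1107/260) = 33 - 5/3*1107/260 = 33 - 369/52 = 1347/52 ≈ 25.904)
Q + (6373 - 1*13382) = 1347/52 + (6373 - 1*13382) = 1347/52 + (6373 - 13382) = 1347/52 - 7009 = -363121/52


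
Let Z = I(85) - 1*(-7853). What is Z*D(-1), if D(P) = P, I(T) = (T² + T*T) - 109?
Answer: -22194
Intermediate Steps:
I(T) = -109 + 2*T² (I(T) = (T² + T²) - 109 = 2*T² - 109 = -109 + 2*T²)
Z = 22194 (Z = (-109 + 2*85²) - 1*(-7853) = (-109 + 2*7225) + 7853 = (-109 + 14450) + 7853 = 14341 + 7853 = 22194)
Z*D(-1) = 22194*(-1) = -22194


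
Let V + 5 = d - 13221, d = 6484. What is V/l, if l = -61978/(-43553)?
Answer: -146817163/30989 ≈ -4737.7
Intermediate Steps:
l = 61978/43553 (l = -61978*(-1/43553) = 61978/43553 ≈ 1.4230)
V = -6742 (V = -5 + (6484 - 13221) = -5 - 6737 = -6742)
V/l = -6742/61978/43553 = -6742*43553/61978 = -146817163/30989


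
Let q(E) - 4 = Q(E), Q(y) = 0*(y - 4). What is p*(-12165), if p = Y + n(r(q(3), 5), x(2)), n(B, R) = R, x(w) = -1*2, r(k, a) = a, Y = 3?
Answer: -12165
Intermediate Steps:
Q(y) = 0 (Q(y) = 0*(-4 + y) = 0)
q(E) = 4 (q(E) = 4 + 0 = 4)
x(w) = -2
p = 1 (p = 3 - 2 = 1)
p*(-12165) = 1*(-12165) = -12165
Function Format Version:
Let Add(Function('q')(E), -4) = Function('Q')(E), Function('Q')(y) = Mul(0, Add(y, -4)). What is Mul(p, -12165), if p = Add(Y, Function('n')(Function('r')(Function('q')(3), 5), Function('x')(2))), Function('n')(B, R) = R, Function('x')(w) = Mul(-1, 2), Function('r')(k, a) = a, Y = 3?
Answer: -12165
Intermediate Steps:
Function('Q')(y) = 0 (Function('Q')(y) = Mul(0, Add(-4, y)) = 0)
Function('q')(E) = 4 (Function('q')(E) = Add(4, 0) = 4)
Function('x')(w) = -2
p = 1 (p = Add(3, -2) = 1)
Mul(p, -12165) = Mul(1, -12165) = -12165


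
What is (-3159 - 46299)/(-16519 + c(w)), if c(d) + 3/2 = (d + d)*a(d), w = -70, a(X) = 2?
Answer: 98916/33601 ≈ 2.9438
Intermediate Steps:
c(d) = -3/2 + 4*d (c(d) = -3/2 + (d + d)*2 = -3/2 + (2*d)*2 = -3/2 + 4*d)
(-3159 - 46299)/(-16519 + c(w)) = (-3159 - 46299)/(-16519 + (-3/2 + 4*(-70))) = -49458/(-16519 + (-3/2 - 280)) = -49458/(-16519 - 563/2) = -49458/(-33601/2) = -49458*(-2/33601) = 98916/33601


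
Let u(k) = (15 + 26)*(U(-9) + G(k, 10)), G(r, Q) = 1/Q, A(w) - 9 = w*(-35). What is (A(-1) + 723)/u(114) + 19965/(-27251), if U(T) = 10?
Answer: 126340105/112846391 ≈ 1.1196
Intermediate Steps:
A(w) = 9 - 35*w (A(w) = 9 + w*(-35) = 9 - 35*w)
u(k) = 4141/10 (u(k) = (15 + 26)*(10 + 1/10) = 41*(10 + ⅒) = 41*(101/10) = 4141/10)
(A(-1) + 723)/u(114) + 19965/(-27251) = ((9 - 35*(-1)) + 723)/(4141/10) + 19965/(-27251) = ((9 + 35) + 723)*(10/4141) + 19965*(-1/27251) = (44 + 723)*(10/4141) - 19965/27251 = 767*(10/4141) - 19965/27251 = 7670/4141 - 19965/27251 = 126340105/112846391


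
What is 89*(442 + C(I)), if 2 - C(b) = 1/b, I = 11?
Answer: 434587/11 ≈ 39508.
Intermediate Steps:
C(b) = 2 - 1/b
89*(442 + C(I)) = 89*(442 + (2 - 1/11)) = 89*(442 + 21/11) = 89*(4883/11) = 434587/11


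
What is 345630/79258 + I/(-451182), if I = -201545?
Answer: 85958044135/17879891478 ≈ 4.8075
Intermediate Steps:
345630/79258 + I/(-451182) = 345630/79258 - 201545/(-451182) = 345630*(1/79258) - 201545*(-1/451182) = 172815/39629 + 201545/451182 = 85958044135/17879891478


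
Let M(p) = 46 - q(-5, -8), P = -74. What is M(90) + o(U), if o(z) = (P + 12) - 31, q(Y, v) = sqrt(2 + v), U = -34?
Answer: -47 - I*sqrt(6) ≈ -47.0 - 2.4495*I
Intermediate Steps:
o(z) = -93 (o(z) = (-74 + 12) - 31 = -62 - 31 = -93)
M(p) = 46 - I*sqrt(6) (M(p) = 46 - sqrt(2 - 8) = 46 - sqrt(-6) = 46 - I*sqrt(6))
M(90) + o(U) = (46 - I*sqrt(6)) - 93 = -47 - I*sqrt(6)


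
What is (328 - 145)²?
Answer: 33489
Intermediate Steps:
(328 - 145)² = 183² = 33489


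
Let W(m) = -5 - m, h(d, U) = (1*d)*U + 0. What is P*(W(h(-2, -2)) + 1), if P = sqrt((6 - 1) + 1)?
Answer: -8*sqrt(6) ≈ -19.596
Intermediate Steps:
h(d, U) = U*d (h(d, U) = d*U + 0 = U*d + 0 = U*d)
P = sqrt(6) (P = sqrt(5 + 1) = sqrt(6) ≈ 2.4495)
P*(W(h(-2, -2)) + 1) = sqrt(6)*((-5 - (-2)*(-2)) + 1) = sqrt(6)*((-5 - 1*4) + 1) = sqrt(6)*((-5 - 4) + 1) = sqrt(6)*(-9 + 1) = sqrt(6)*(-8) = -8*sqrt(6)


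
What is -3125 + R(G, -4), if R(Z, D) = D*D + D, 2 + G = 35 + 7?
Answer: -3113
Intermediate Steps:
G = 40 (G = -2 + (35 + 7) = -2 + 42 = 40)
R(Z, D) = D + D² (R(Z, D) = D² + D = D + D²)
-3125 + R(G, -4) = -3125 - 4*(1 - 4) = -3125 - 4*(-3) = -3125 + 12 = -3113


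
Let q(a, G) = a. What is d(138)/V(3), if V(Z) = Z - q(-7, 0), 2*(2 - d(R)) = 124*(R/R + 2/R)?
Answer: -2101/345 ≈ -6.0899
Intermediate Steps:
d(R) = -60 - 124/R (d(R) = 2 - 62*(R/R + 2/R) = 2 - 62*(1 + 2/R) = 2 - (124 + 248/R)/2 = 2 + (-62 - 124/R) = -60 - 124/R)
V(Z) = 7 + Z (V(Z) = Z - 1*(-7) = Z + 7 = 7 + Z)
d(138)/V(3) = (-60 - 124/138)/(7 + 3) = (-60 - 124*1/138)/10 = (-60 - 62/69)*(⅒) = -4202/69*⅒ = -2101/345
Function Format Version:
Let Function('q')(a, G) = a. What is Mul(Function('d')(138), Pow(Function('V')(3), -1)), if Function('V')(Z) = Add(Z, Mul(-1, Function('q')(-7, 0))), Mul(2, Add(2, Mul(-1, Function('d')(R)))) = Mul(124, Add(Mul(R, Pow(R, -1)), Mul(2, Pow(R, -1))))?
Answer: Rational(-2101, 345) ≈ -6.0899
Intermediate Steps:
Function('d')(R) = Add(-60, Mul(-124, Pow(R, -1))) (Function('d')(R) = Add(2, Mul(Rational(-1, 2), Mul(124, Add(Mul(R, Pow(R, -1)), Mul(2, Pow(R, -1)))))) = Add(2, Mul(Rational(-1, 2), Mul(124, Add(1, Mul(2, Pow(R, -1)))))) = Add(2, Mul(Rational(-1, 2), Add(124, Mul(248, Pow(R, -1))))) = Add(2, Add(-62, Mul(-124, Pow(R, -1)))) = Add(-60, Mul(-124, Pow(R, -1))))
Function('V')(Z) = Add(7, Z) (Function('V')(Z) = Add(Z, Mul(-1, -7)) = Add(Z, 7) = Add(7, Z))
Mul(Function('d')(138), Pow(Function('V')(3), -1)) = Mul(Add(-60, Mul(-124, Pow(138, -1))), Pow(Add(7, 3), -1)) = Mul(Add(-60, Mul(-124, Rational(1, 138))), Pow(10, -1)) = Mul(Add(-60, Rational(-62, 69)), Rational(1, 10)) = Mul(Rational(-4202, 69), Rational(1, 10)) = Rational(-2101, 345)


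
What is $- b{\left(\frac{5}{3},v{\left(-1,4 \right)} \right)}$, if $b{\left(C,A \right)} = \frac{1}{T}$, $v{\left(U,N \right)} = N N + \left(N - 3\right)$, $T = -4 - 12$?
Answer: $\frac{1}{16} \approx 0.0625$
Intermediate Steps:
$T = -16$ ($T = -4 - 12 = -16$)
$v{\left(U,N \right)} = -3 + N + N^{2}$ ($v{\left(U,N \right)} = N^{2} + \left(-3 + N\right) = -3 + N + N^{2}$)
$b{\left(C,A \right)} = - \frac{1}{16}$ ($b{\left(C,A \right)} = \frac{1}{-16} = - \frac{1}{16}$)
$- b{\left(\frac{5}{3},v{\left(-1,4 \right)} \right)} = \left(-1\right) \left(- \frac{1}{16}\right) = \frac{1}{16}$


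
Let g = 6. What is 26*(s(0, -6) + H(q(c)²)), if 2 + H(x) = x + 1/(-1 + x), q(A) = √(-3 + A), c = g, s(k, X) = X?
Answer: -117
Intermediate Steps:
c = 6
H(x) = -2 + x + 1/(-1 + x) (H(x) = -2 + (x + 1/(-1 + x)) = -2 + x + 1/(-1 + x))
26*(s(0, -6) + H(q(c)²)) = 26*(-6 + (3 + ((√(-3 + 6))²)² - 3*(√(-3 + 6))²)/(-1 + (√(-3 + 6))²)) = 26*(-6 + (3 + ((√3)²)² - 3*(√3)²)/(-1 + (√3)²)) = 26*(-6 + (3 + 3² - 3*3)/(-1 + 3)) = 26*(-6 + (3 + 9 - 9)/2) = 26*(-6 + (½)*3) = 26*(-6 + 3/2) = 26*(-9/2) = -117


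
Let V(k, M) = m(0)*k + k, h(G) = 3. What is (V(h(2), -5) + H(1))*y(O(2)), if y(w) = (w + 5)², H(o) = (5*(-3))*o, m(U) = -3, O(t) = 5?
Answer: -2100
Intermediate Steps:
H(o) = -15*o
V(k, M) = -2*k (V(k, M) = -3*k + k = -2*k)
y(w) = (5 + w)²
(V(h(2), -5) + H(1))*y(O(2)) = (-2*3 - 15*1)*(5 + 5)² = (-6 - 15)*10² = -21*100 = -2100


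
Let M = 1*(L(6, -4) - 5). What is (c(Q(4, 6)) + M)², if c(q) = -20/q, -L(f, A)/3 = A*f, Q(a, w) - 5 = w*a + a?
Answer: 4800481/1089 ≈ 4408.2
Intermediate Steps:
Q(a, w) = 5 + a + a*w (Q(a, w) = 5 + (w*a + a) = 5 + (a*w + a) = 5 + (a + a*w) = 5 + a + a*w)
L(f, A) = -3*A*f
M = 67 (M = 1*(-3*(-4)*6 - 5) = 1*(72 - 5) = 1*67 = 67)
(c(Q(4, 6)) + M)² = (-20/(5 + 4 + 4*6) + 67)² = (-20/(5 + 4 + 24) + 67)² = (-20/33 + 67)² = (2191/33)² = 4800481/1089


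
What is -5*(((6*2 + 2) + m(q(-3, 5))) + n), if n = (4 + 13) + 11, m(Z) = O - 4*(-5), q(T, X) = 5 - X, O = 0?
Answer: -310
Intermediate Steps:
m(Z) = 20 (m(Z) = 0 - 4*(-5) = 0 + 20 = 20)
n = 28 (n = 17 + 11 = 28)
-5*(((6*2 + 2) + m(q(-3, 5))) + n) = -5*(((6*2 + 2) + 20) + 28) = -5*(((12 + 2) + 20) + 28) = -5*((14 + 20) + 28) = -5*(34 + 28) = -5*62 = -310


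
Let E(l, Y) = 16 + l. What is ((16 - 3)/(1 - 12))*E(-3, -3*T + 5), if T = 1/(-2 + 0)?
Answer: -169/11 ≈ -15.364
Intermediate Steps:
T = -½ (T = 1/(-2) = -½ ≈ -0.50000)
((16 - 3)/(1 - 12))*E(-3, -3*T + 5) = ((16 - 3)/(1 - 12))*(16 - 3) = (13/(-11))*13 = (13*(-1/11))*13 = -13/11*13 = -169/11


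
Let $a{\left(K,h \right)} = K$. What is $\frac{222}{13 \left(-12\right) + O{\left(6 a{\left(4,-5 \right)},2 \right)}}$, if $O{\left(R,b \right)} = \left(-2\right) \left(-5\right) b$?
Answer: $- \frac{111}{68} \approx -1.6324$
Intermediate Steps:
$O{\left(R,b \right)} = 10 b$
$\frac{222}{13 \left(-12\right) + O{\left(6 a{\left(4,-5 \right)},2 \right)}} = \frac{222}{13 \left(-12\right) + 10 \cdot 2} = \frac{222}{-156 + 20} = \frac{222}{-136} = 222 \left(- \frac{1}{136}\right) = - \frac{111}{68}$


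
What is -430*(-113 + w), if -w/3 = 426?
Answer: 598130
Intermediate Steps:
w = -1278 (w = -3*426 = -1278)
-430*(-113 + w) = -430*(-113 - 1278) = -430*(-1391) = 598130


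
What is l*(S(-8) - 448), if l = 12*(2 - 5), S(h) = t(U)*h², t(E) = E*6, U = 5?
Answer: -52992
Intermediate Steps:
t(E) = 6*E
S(h) = 30*h² (S(h) = (6*5)*h² = 30*h²)
l = -36 (l = 12*(-3) = -36)
l*(S(-8) - 448) = -36*(30*(-8)² - 448) = -36*(30*64 - 448) = -36*(1920 - 448) = -36*1472 = -52992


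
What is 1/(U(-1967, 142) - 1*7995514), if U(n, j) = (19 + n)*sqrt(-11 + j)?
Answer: -3997757/31963873508986 + 487*sqrt(131)/15981936754493 ≈ -1.2472e-7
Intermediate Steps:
U(n, j) = sqrt(-11 + j)*(19 + n)
1/(U(-1967, 142) - 1*7995514) = 1/(sqrt(-11 + 142)*(19 - 1967) - 1*7995514) = 1/(sqrt(131)*(-1948) - 7995514) = 1/(-1948*sqrt(131) - 7995514) = 1/(-7995514 - 1948*sqrt(131))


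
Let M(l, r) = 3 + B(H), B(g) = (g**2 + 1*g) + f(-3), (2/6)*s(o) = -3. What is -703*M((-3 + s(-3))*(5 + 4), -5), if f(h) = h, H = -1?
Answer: 0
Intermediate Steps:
s(o) = -9 (s(o) = 3*(-3) = -9)
B(g) = -3 + g + g**2 (B(g) = (g**2 + 1*g) - 3 = (g**2 + g) - 3 = (g + g**2) - 3 = -3 + g + g**2)
M(l, r) = 0 (M(l, r) = 3 + (-3 - 1 + (-1)**2) = 3 + (-3 - 1 + 1) = 3 - 3 = 0)
-703*M((-3 + s(-3))*(5 + 4), -5) = -703*0 = 0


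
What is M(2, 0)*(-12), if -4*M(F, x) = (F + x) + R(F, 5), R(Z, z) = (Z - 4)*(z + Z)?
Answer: -36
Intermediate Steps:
R(Z, z) = (-4 + Z)*(Z + z)
M(F, x) = 5 - F/2 - x/4 - F**2/4 (M(F, x) = -((F + x) + (F**2 - 4*F - 4*5 + F*5))/4 = -((F + x) + (F**2 - 4*F - 20 + 5*F))/4 = -((F + x) + (-20 + F + F**2))/4 = -(-20 + x + F**2 + 2*F)/4 = 5 - F/2 - x/4 - F**2/4)
M(2, 0)*(-12) = (5 - 1/2*2 - 1/4*0 - 1/4*2**2)*(-12) = (5 - 1 + 0 - 1/4*4)*(-12) = (5 - 1 + 0 - 1)*(-12) = 3*(-12) = -36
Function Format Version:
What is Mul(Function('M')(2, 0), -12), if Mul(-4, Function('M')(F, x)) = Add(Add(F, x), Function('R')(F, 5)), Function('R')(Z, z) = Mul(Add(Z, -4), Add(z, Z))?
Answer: -36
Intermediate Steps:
Function('R')(Z, z) = Mul(Add(-4, Z), Add(Z, z))
Function('M')(F, x) = Add(5, Mul(Rational(-1, 2), F), Mul(Rational(-1, 4), x), Mul(Rational(-1, 4), Pow(F, 2))) (Function('M')(F, x) = Mul(Rational(-1, 4), Add(Add(F, x), Add(Pow(F, 2), Mul(-4, F), Mul(-4, 5), Mul(F, 5)))) = Mul(Rational(-1, 4), Add(Add(F, x), Add(Pow(F, 2), Mul(-4, F), -20, Mul(5, F)))) = Mul(Rational(-1, 4), Add(Add(F, x), Add(-20, F, Pow(F, 2)))) = Mul(Rational(-1, 4), Add(-20, x, Pow(F, 2), Mul(2, F))) = Add(5, Mul(Rational(-1, 2), F), Mul(Rational(-1, 4), x), Mul(Rational(-1, 4), Pow(F, 2))))
Mul(Function('M')(2, 0), -12) = Mul(Add(5, Mul(Rational(-1, 2), 2), Mul(Rational(-1, 4), 0), Mul(Rational(-1, 4), Pow(2, 2))), -12) = Mul(Add(5, -1, 0, Mul(Rational(-1, 4), 4)), -12) = Mul(Add(5, -1, 0, -1), -12) = Mul(3, -12) = -36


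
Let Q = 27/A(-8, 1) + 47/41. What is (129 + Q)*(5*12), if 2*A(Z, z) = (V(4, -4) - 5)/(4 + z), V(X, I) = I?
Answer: 246360/41 ≈ 6008.8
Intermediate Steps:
A(Z, z) = -9/(2*(4 + z)) (A(Z, z) = ((-4 - 5)/(4 + z))/2 = (-9/(4 + z))/2 = -9/(2*(4 + z)))
Q = -1183/41 (Q = 27/((-9/(8 + 2*1))) + 47/41 = 27/((-9/(8 + 2))) + 47*(1/41) = 27/((-9/10)) + 47/41 = 27/((-9*⅒)) + 47/41 = 27/(-9/10) + 47/41 = 27*(-10/9) + 47/41 = -30 + 47/41 = -1183/41 ≈ -28.854)
(129 + Q)*(5*12) = (129 - 1183/41)*(5*12) = (4106/41)*60 = 246360/41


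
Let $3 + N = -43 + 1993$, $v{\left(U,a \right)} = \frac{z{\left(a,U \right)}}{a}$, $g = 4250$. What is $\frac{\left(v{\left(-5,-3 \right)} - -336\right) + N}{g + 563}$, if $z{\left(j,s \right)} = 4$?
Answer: $\frac{6845}{14439} \approx 0.47406$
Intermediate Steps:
$v{\left(U,a \right)} = \frac{4}{a}$
$N = 1947$ ($N = -3 + \left(-43 + 1993\right) = -3 + 1950 = 1947$)
$\frac{\left(v{\left(-5,-3 \right)} - -336\right) + N}{g + 563} = \frac{\left(\frac{4}{-3} - -336\right) + 1947}{4250 + 563} = \frac{\left(4 \left(- \frac{1}{3}\right) + 336\right) + 1947}{4813} = \left(\left(- \frac{4}{3} + 336\right) + 1947\right) \frac{1}{4813} = \left(\frac{1004}{3} + 1947\right) \frac{1}{4813} = \frac{6845}{3} \cdot \frac{1}{4813} = \frac{6845}{14439}$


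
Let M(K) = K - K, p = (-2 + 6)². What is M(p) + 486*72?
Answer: 34992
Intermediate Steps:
p = 16 (p = 4² = 16)
M(K) = 0
M(p) + 486*72 = 0 + 486*72 = 0 + 34992 = 34992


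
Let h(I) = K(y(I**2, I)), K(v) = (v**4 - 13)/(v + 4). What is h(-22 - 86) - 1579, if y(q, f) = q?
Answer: 18509302084395031/11668 ≈ 1.5863e+12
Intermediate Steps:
K(v) = (-13 + v**4)/(4 + v)
h(I) = (-13 + I**8)/(4 + I**2) (h(I) = (-13 + (I**2)**4)/(4 + I**2) = (-13 + I**8)/(4 + I**2))
h(-22 - 86) - 1579 = (-13 + (-22 - 86)**8)/(4 + (-22 - 86)**2) - 1579 = (-13 + (-108)**8)/(4 + (-108)**2) - 1579 = (-13 + 18509302102818816)/(4 + 11664) - 1579 = 18509302102818803/11668 - 1579 = 18509302084395031/11668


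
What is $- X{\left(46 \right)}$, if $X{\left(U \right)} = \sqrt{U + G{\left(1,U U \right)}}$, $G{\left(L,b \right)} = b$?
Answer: $- \sqrt{2162} \approx -46.497$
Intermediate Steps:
$X{\left(U \right)} = \sqrt{U + U^{2}}$ ($X{\left(U \right)} = \sqrt{U + U U} = \sqrt{U + U^{2}}$)
$- X{\left(46 \right)} = - \sqrt{46 \left(1 + 46\right)} = - \sqrt{46 \cdot 47} = - \sqrt{2162}$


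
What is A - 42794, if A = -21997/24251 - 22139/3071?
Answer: -3187679935550/74474821 ≈ -42802.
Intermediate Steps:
A = -604445676/74474821 (A = -21997*1/24251 - 22139*1/3071 = -21997/24251 - 22139/3071 = -604445676/74474821 ≈ -8.1161)
A - 42794 = -604445676/74474821 - 42794 = -3187679935550/74474821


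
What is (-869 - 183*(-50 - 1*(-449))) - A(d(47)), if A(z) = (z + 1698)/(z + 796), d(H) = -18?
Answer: -28742494/389 ≈ -73888.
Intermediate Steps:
A(z) = (1698 + z)/(796 + z)
(-869 - 183*(-50 - 1*(-449))) - A(d(47)) = (-869 - 183*(-50 - 1*(-449))) - (1698 - 18)/(796 - 18) = (-869 - 183*(-50 + 449)) - 1680/778 = (-869 - 183*399) - 1680/778 = (-869 - 73017) - 1*840/389 = -73886 - 840/389 = -28742494/389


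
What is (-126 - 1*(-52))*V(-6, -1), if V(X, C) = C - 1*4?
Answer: 370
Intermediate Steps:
V(X, C) = -4 + C (V(X, C) = C - 4 = -4 + C)
(-126 - 1*(-52))*V(-6, -1) = (-126 - 1*(-52))*(-4 - 1) = (-126 + 52)*(-5) = -74*(-5) = 370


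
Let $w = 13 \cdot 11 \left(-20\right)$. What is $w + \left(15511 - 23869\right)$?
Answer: $-11218$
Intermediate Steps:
$w = -2860$ ($w = 143 \left(-20\right) = -2860$)
$w + \left(15511 - 23869\right) = -2860 + \left(15511 - 23869\right) = -2860 - 8358 = -11218$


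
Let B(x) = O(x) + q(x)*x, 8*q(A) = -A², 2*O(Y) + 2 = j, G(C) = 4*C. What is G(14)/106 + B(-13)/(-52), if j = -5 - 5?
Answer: -102249/22048 ≈ -4.6376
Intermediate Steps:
j = -10
O(Y) = -6 (O(Y) = -1 + (½)*(-10) = -1 - 5 = -6)
q(A) = -A²/8 (q(A) = (-A²)/8 = -A²/8)
B(x) = -6 - x³/8 (B(x) = -6 + (-x²/8)*x = -6 - x³/8)
G(14)/106 + B(-13)/(-52) = (4*14)/106 + (-6 - ⅛*(-13)³)/(-52) = 56*(1/106) + (-6 - ⅛*(-2197))*(-1/52) = 28/53 + (-6 + 2197/8)*(-1/52) = 28/53 + (2149/8)*(-1/52) = 28/53 - 2149/416 = -102249/22048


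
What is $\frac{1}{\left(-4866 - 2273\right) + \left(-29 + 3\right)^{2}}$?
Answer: $- \frac{1}{6463} \approx -0.00015473$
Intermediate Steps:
$\frac{1}{\left(-4866 - 2273\right) + \left(-29 + 3\right)^{2}} = \frac{1}{-7139 + \left(-26\right)^{2}} = \frac{1}{-7139 + 676} = \frac{1}{-6463} = - \frac{1}{6463}$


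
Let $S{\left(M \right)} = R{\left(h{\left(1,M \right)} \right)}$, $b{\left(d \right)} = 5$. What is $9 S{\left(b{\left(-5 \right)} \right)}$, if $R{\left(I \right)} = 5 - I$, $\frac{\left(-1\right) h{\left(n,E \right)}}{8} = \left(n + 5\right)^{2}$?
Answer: $2637$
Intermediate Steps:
$h{\left(n,E \right)} = - 8 \left(5 + n\right)^{2}$ ($h{\left(n,E \right)} = - 8 \left(n + 5\right)^{2} = - 8 \left(5 + n\right)^{2}$)
$S{\left(M \right)} = 293$ ($S{\left(M \right)} = 5 - - 8 \left(5 + 1\right)^{2} = 5 - - 8 \cdot 6^{2} = 5 - \left(-8\right) 36 = 5 - -288 = 5 + 288 = 293$)
$9 S{\left(b{\left(-5 \right)} \right)} = 9 \cdot 293 = 2637$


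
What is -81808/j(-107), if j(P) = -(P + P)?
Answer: -40904/107 ≈ -382.28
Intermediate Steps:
j(P) = -2*P
-81808/j(-107) = -81808/((-2*(-107))) = -81808/214 = -81808*1/214 = -40904/107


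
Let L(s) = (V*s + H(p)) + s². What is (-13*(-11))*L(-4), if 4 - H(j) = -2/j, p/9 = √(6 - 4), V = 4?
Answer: 572 + 143*√2/9 ≈ 594.47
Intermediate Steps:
p = 9*√2 (p = 9*√(6 - 4) = 9*√2 ≈ 12.728)
H(j) = 4 + 2/j (H(j) = 4 - (-2)/j = 4 + 2/j)
L(s) = 4 + s² + 4*s + √2/9 (L(s) = (4*s + (4 + 2/((9*√2)))) + s² = (4*s + (4 + 2*(√2/18))) + s² = (4*s + (4 + √2/9)) + s² = (4 + 4*s + √2/9) + s² = 4 + s² + 4*s + √2/9)
(-13*(-11))*L(-4) = (-13*(-11))*(4 + (-4)² + 4*(-4) + √2/9) = 143*(4 + 16 - 16 + √2/9) = 143*(4 + √2/9) = 572 + 143*√2/9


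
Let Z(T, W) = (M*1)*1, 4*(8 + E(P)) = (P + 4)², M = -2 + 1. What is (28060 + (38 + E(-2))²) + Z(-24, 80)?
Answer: 29020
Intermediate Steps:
M = -1
E(P) = -8 + (4 + P)²/4 (E(P) = -8 + (P + 4)²/4 = -8 + (4 + P)²/4)
Z(T, W) = -1 (Z(T, W) = -1*1*1 = -1*1 = -1)
(28060 + (38 + E(-2))²) + Z(-24, 80) = (28060 + (38 + (-8 + (4 - 2)²/4))²) - 1 = (28060 + (38 + (-8 + (¼)*2²))²) - 1 = (28060 + (38 + (-8 + (¼)*4))²) - 1 = (28060 + (38 + (-8 + 1))²) - 1 = (28060 + (38 - 7)²) - 1 = (28060 + 31²) - 1 = (28060 + 961) - 1 = 29021 - 1 = 29020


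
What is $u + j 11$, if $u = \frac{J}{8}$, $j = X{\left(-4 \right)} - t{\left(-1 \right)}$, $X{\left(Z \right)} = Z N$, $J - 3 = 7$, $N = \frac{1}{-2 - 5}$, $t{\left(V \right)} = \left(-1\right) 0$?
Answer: $\frac{211}{28} \approx 7.5357$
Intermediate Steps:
$t{\left(V \right)} = 0$
$N = - \frac{1}{7}$ ($N = \frac{1}{-7} = - \frac{1}{7} \approx -0.14286$)
$J = 10$ ($J = 3 + 7 = 10$)
$X{\left(Z \right)} = - \frac{Z}{7}$ ($X{\left(Z \right)} = Z \left(- \frac{1}{7}\right) = - \frac{Z}{7}$)
$j = \frac{4}{7}$ ($j = \left(- \frac{1}{7}\right) \left(-4\right) - 0 = \frac{4}{7} + 0 = \frac{4}{7} \approx 0.57143$)
$u = \frac{5}{4}$ ($u = \frac{10}{8} = 10 \cdot \frac{1}{8} = \frac{5}{4} \approx 1.25$)
$u + j 11 = \frac{5}{4} + \frac{4}{7} \cdot 11 = \frac{5}{4} + \frac{44}{7} = \frac{211}{28}$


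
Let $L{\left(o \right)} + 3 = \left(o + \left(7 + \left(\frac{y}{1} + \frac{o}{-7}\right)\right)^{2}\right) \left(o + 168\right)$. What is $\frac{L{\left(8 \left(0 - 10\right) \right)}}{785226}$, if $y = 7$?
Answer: $\frac{2443085}{38476074} \approx 0.063496$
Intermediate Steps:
$L{\left(o \right)} = -3 + \left(168 + o\right) \left(o + \left(14 - \frac{o}{7}\right)^{2}\right)$ ($L{\left(o \right)} = -3 + \left(o + \left(7 + \left(\frac{7}{1} + \frac{o}{-7}\right)\right)^{2}\right) \left(o + 168\right) = -3 + \left(o + \left(7 + \left(7 \cdot 1 + o \left(- \frac{1}{7}\right)\right)\right)^{2}\right) \left(168 + o\right) = -3 + \left(o + \left(7 - \left(-7 + \frac{o}{7}\right)\right)^{2}\right) \left(168 + o\right) = -3 + \left(o + \left(14 - \frac{o}{7}\right)^{2}\right) \left(168 + o\right) = -3 + \left(168 + o\right) \left(o + \left(14 - \frac{o}{7}\right)^{2}\right)$)
$\frac{L{\left(8 \left(0 - 10\right) \right)}}{785226} = \frac{32925 - 308 \cdot 8 \left(0 - 10\right) + \frac{\left(8 \left(0 - 10\right)\right)^{3}}{49} + \frac{3 \left(8 \left(0 - 10\right)\right)^{2}}{7}}{785226} = \left(32925 - 308 \cdot 8 \left(-10\right) + \frac{\left(8 \left(-10\right)\right)^{3}}{49} + \frac{3 \left(8 \left(-10\right)\right)^{2}}{7}\right) \frac{1}{785226} = \left(32925 - -24640 + \frac{\left(-80\right)^{3}}{49} + \frac{3 \left(-80\right)^{2}}{7}\right) \frac{1}{785226} = \left(32925 + 24640 + \frac{1}{49} \left(-512000\right) + \frac{3}{7} \cdot 6400\right) \frac{1}{785226} = \left(32925 + 24640 - \frac{512000}{49} + \frac{19200}{7}\right) \frac{1}{785226} = \frac{2443085}{49} \cdot \frac{1}{785226} = \frac{2443085}{38476074}$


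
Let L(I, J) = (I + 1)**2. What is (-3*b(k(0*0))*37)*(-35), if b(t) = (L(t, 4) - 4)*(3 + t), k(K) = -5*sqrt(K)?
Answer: -34965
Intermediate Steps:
L(I, J) = (1 + I)**2
b(t) = (-4 + (1 + t)**2)*(3 + t) (b(t) = ((1 + t)**2 - 4)*(3 + t) = (-4 + (1 + t)**2)*(3 + t))
(-3*b(k(0*0))*37)*(-35) = (-3*(-9 + (-5*sqrt(0*0))**3 + 3*(-5*sqrt(0*0)) + 5*(-5*sqrt(0*0))**2)*37)*(-35) = (-3*(-9 + (-5*sqrt(0))**3 + 3*(-5*sqrt(0)) + 5*(-5*sqrt(0))**2)*37)*(-35) = (-3*(-9 + (-5*0)**3 + 3*(-5*0) + 5*(-5*0)**2)*37)*(-35) = (-3*(-9 + 0**3 + 3*0 + 5*0**2)*37)*(-35) = (-3*(-9 + 0 + 0 + 5*0)*37)*(-35) = (-3*(-9 + 0 + 0 + 0)*37)*(-35) = (-3*(-9)*37)*(-35) = (27*37)*(-35) = 999*(-35) = -34965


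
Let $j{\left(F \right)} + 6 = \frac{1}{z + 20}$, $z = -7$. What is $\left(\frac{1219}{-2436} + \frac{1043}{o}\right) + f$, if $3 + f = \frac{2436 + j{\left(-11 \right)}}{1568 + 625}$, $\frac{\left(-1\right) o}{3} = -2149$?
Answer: $- \frac{15851969059}{7106837556} \approx -2.2305$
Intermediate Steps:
$o = 6447$ ($o = \left(-3\right) \left(-2149\right) = 6447$)
$j{\left(F \right)} = - \frac{77}{13}$ ($j{\left(F \right)} = -6 + \frac{1}{-7 + 20} = -6 + \frac{1}{13} = - \frac{77}{13}$)
$f = - \frac{53936}{28509}$ ($f = -3 + \frac{2436 - \frac{77}{13}}{1568 + 625} = -3 + \frac{31591}{13 \cdot 2193} = -3 + \frac{31591}{13} \cdot \frac{1}{2193} = -3 + \frac{31591}{28509} = - \frac{53936}{28509} \approx -1.8919$)
$\left(\frac{1219}{-2436} + \frac{1043}{o}\right) + f = \left(\frac{1219}{-2436} + \frac{1043}{6447}\right) - \frac{53936}{28509} = \left(1219 \left(- \frac{1}{2436}\right) + 1043 \cdot \frac{1}{6447}\right) - \frac{53936}{28509} = \left(- \frac{1219}{2436} + \frac{149}{921}\right) - \frac{53936}{28509} = - \frac{84415}{249284} - \frac{53936}{28509} = - \frac{15851969059}{7106837556}$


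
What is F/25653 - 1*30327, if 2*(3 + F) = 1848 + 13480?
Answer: -777970870/25653 ≈ -30327.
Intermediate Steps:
F = 7661 (F = -3 + (1848 + 13480)/2 = -3 + (½)*15328 = -3 + 7664 = 7661)
F/25653 - 1*30327 = 7661/25653 - 1*30327 = 7661*(1/25653) - 30327 = 7661/25653 - 30327 = -777970870/25653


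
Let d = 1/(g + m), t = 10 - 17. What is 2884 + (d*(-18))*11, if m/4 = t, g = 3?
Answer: 72298/25 ≈ 2891.9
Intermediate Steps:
t = -7
m = -28 (m = 4*(-7) = -28)
d = -1/25 (d = 1/(3 - 28) = 1/(-25) = -1/25 ≈ -0.040000)
2884 + (d*(-18))*11 = 2884 - 1/25*(-18)*11 = 2884 + (18/25)*11 = 2884 + 198/25 = 72298/25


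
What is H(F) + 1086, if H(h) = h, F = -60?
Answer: 1026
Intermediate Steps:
H(F) + 1086 = -60 + 1086 = 1026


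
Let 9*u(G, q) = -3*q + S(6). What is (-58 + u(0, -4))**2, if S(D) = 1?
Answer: 259081/81 ≈ 3198.5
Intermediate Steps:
u(G, q) = 1/9 - q/3 (u(G, q) = (-3*q + 1)/9 = (1 - 3*q)/9 = 1/9 - q/3)
(-58 + u(0, -4))**2 = (-58 + (1/9 - 1/3*(-4)))**2 = (-58 + (1/9 + 4/3))**2 = (-58 + 13/9)**2 = (-509/9)**2 = 259081/81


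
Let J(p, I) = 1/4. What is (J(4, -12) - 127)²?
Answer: 257049/16 ≈ 16066.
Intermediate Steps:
J(p, I) = ¼
(J(4, -12) - 127)² = (¼ - 127)² = (-507/4)² = 257049/16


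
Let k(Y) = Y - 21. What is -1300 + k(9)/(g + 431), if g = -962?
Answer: -230096/177 ≈ -1300.0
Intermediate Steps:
k(Y) = -21 + Y
-1300 + k(9)/(g + 431) = -1300 + (-21 + 9)/(-962 + 431) = -1300 - 12/(-531) = -1300 - 1/531*(-12) = -1300 + 4/177 = -230096/177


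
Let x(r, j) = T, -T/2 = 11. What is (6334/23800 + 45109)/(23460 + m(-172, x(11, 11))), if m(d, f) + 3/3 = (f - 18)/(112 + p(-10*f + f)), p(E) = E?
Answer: 16640808277/8653977500 ≈ 1.9229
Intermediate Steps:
T = -22 (T = -2*11 = -22)
x(r, j) = -22
m(d, f) = -1 + (-18 + f)/(112 - 9*f) (m(d, f) = -1 + (f - 18)/(112 + (-10*f + f)) = -1 + (-18 + f)/(112 - 9*f))
(6334/23800 + 45109)/(23460 + m(-172, x(11, 11))) = (6334/23800 + 45109)/(23460 + 10*(13 - 1*(-22))/(-112 + 9*(-22))) = (6334*(1/23800) + 45109)/(23460 + 10*(13 + 22)/(-112 - 198)) = (3167/11900 + 45109)/(23460 + 10*35/(-310)) = 536800267/(11900*(23460 + 10*(-1/310)*35)) = 536800267/(11900*(23460 - 35/31)) = 536800267/(11900*(727225/31)) = (536800267/11900)*(31/727225) = 16640808277/8653977500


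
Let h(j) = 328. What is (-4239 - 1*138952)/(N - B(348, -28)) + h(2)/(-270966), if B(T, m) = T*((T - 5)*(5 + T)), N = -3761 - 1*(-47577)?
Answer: 12496911389/5702706539508 ≈ 0.0021914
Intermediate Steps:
N = 43816 (N = -3761 + 47577 = 43816)
B(T, m) = T*(-5 + T)*(5 + T) (B(T, m) = T*((-5 + T)*(5 + T)) = T*(-5 + T)*(5 + T))
(-4239 - 1*138952)/(N - B(348, -28)) + h(2)/(-270966) = (-4239 - 1*138952)/(43816 - 348*(-25 + 348²)) + 328/(-270966) = (-4239 - 138952)/(43816 - 348*(-25 + 121104)) + 328*(-1/270966) = -143191/(43816 - 348*121079) - 164/135483 = -143191/(43816 - 1*42135492) - 164/135483 = -143191/(43816 - 42135492) - 164/135483 = -143191/(-42091676) - 164/135483 = -143191*(-1/42091676) - 164/135483 = 143191/42091676 - 164/135483 = 12496911389/5702706539508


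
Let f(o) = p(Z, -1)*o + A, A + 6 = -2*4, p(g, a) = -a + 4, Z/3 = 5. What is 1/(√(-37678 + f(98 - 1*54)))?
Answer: -I*√2342/9368 ≈ -0.0051659*I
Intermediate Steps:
Z = 15 (Z = 3*5 = 15)
p(g, a) = 4 - a
A = -14 (A = -6 - 2*4 = -6 - 8 = -14)
f(o) = -14 + 5*o (f(o) = (4 - 1*(-1))*o - 14 = (4 + 1)*o - 14 = 5*o - 14 = -14 + 5*o)
1/(√(-37678 + f(98 - 1*54))) = 1/(√(-37678 + (-14 + 5*(98 - 1*54)))) = 1/(√(-37678 + (-14 + 5*(98 - 54)))) = 1/(√(-37678 + (-14 + 5*44))) = 1/(√(-37678 + (-14 + 220))) = 1/(√(-37678 + 206)) = 1/(√(-37472)) = 1/(4*I*√2342) = -I*√2342/9368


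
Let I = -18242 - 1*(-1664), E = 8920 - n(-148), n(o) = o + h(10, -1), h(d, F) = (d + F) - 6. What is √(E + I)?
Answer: I*√7513 ≈ 86.678*I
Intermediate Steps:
h(d, F) = -6 + F + d (h(d, F) = (F + d) - 6 = -6 + F + d)
n(o) = 3 + o (n(o) = o + (-6 - 1 + 10) = o + 3 = 3 + o)
E = 9065 (E = 8920 - (3 - 148) = 8920 - 1*(-145) = 8920 + 145 = 9065)
I = -16578 (I = -18242 + 1664 = -16578)
√(E + I) = √(9065 - 16578) = √(-7513) = I*√7513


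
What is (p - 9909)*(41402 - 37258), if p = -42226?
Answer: -216047440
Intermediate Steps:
(p - 9909)*(41402 - 37258) = (-42226 - 9909)*(41402 - 37258) = -52135*4144 = -216047440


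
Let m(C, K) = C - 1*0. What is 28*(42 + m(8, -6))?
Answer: 1400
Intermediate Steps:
m(C, K) = C (m(C, K) = C + 0 = C)
28*(42 + m(8, -6)) = 28*(42 + 8) = 28*50 = 1400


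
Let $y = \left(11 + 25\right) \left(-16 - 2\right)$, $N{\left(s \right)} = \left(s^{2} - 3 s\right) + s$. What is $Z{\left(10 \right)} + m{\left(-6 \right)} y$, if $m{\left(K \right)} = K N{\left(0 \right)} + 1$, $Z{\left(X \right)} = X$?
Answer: $-638$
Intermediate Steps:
$N{\left(s \right)} = s^{2} - 2 s$
$y = -648$ ($y = 36 \left(-18\right) = -648$)
$m{\left(K \right)} = 1$ ($m{\left(K \right)} = K 0 \left(-2 + 0\right) + 1 = K 0 \left(-2\right) + 1 = K 0 + 1 = 0 + 1 = 1$)
$Z{\left(10 \right)} + m{\left(-6 \right)} y = 10 + 1 \left(-648\right) = 10 - 648 = -638$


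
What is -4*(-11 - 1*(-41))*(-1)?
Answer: 120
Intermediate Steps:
-4*(-11 - 1*(-41))*(-1) = -4*(-11 + 41)*(-1) = -120*(-1) = -4*(-30) = 120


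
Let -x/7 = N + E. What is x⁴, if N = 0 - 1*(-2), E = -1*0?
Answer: 38416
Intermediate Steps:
E = 0
N = 2 (N = 0 + 2 = 2)
x = -14 (x = -7*(2 + 0) = -7*2 = -14)
x⁴ = (-14)⁴ = 38416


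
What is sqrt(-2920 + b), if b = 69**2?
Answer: sqrt(1841) ≈ 42.907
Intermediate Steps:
b = 4761
sqrt(-2920 + b) = sqrt(-2920 + 4761) = sqrt(1841)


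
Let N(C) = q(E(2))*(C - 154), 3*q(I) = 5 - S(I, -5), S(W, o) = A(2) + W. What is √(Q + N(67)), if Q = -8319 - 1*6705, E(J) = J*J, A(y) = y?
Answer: I*√14995 ≈ 122.45*I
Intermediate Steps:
E(J) = J²
S(W, o) = 2 + W
Q = -15024 (Q = -8319 - 6705 = -15024)
q(I) = 1 - I/3 (q(I) = (5 - (2 + I))/3 = (5 + (-2 - I))/3 = (3 - I)/3 = 1 - I/3)
N(C) = 154/3 - C/3 (N(C) = (1 - ⅓*2²)*(C - 154) = (1 - ⅓*4)*(-154 + C) = (1 - 4/3)*(-154 + C) = -(-154 + C)/3 = 154/3 - C/3)
√(Q + N(67)) = √(-15024 + (154/3 - ⅓*67)) = √(-15024 + (154/3 - 67/3)) = √(-15024 + 29) = √(-14995) = I*√14995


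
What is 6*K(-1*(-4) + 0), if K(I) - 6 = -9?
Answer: -18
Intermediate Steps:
K(I) = -3 (K(I) = 6 - 9 = -3)
6*K(-1*(-4) + 0) = 6*(-3) = -18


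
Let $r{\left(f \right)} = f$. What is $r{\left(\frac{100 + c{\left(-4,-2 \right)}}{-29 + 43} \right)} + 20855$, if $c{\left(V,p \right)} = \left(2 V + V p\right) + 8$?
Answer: $\frac{146039}{7} \approx 20863.0$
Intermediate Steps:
$c{\left(V,p \right)} = 8 + 2 V + V p$
$r{\left(\frac{100 + c{\left(-4,-2 \right)}}{-29 + 43} \right)} + 20855 = \frac{100 + \left(8 + 2 \left(-4\right) - -8\right)}{-29 + 43} + 20855 = \frac{100 + \left(8 - 8 + 8\right)}{14} + 20855 = \left(100 + 8\right) \frac{1}{14} + 20855 = 108 \cdot \frac{1}{14} + 20855 = \frac{54}{7} + 20855 = \frac{146039}{7}$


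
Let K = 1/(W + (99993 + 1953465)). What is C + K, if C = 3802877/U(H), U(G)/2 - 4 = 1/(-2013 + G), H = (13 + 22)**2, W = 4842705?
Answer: 10332752306417845/21729809613 ≈ 4.7551e+5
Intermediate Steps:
K = 1/6896163 (K = 1/(4842705 + (99993 + 1953465)) = 1/(4842705 + 2053458) = 1/6896163 ≈ 1.4501e-7)
H = 1225 (H = 35**2 = 1225)
U(G) = 8 + 2/(-2013 + G)
C = 1498333538/3151 (C = 3802877/((2*(-8051 + 4*1225)/(-2013 + 1225))) = 3802877/((2*(-8051 + 4900)/(-788))) = 3802877/((2*(-1/788)*(-3151))) = 3802877/(3151/394) = 3802877*(394/3151) = 1498333538/3151 ≈ 4.7551e+5)
C + K = 1498333538/3151 + 1/6896163 = 10332752306417845/21729809613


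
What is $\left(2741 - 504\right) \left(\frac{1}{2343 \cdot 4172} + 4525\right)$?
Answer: $\frac{98946663887537}{9774996} \approx 1.0122 \cdot 10^{7}$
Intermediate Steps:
$\left(2741 - 504\right) \left(\frac{1}{2343 \cdot 4172} + 4525\right) = 2237 \left(\frac{1}{2343} \cdot \frac{1}{4172} + 4525\right) = 2237 \left(\frac{1}{9774996} + 4525\right) = 2237 \cdot \frac{44231856901}{9774996} = \frac{98946663887537}{9774996}$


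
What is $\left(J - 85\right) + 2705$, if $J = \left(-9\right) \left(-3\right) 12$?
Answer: $2944$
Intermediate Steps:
$J = 324$ ($J = 27 \cdot 12 = 324$)
$\left(J - 85\right) + 2705 = \left(324 - 85\right) + 2705 = 239 + 2705 = 2944$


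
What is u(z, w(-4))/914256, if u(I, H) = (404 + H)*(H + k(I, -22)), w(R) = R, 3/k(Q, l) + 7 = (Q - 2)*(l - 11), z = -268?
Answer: -127175/72675189 ≈ -0.0017499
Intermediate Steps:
k(Q, l) = 3/(-7 + (-11 + l)*(-2 + Q)) (k(Q, l) = 3/(-7 + (Q - 2)*(l - 11)) = 3/(-7 + (-2 + Q)*(-11 + l)) = 3/(-7 + (-11 + l)*(-2 + Q)))
u(I, H) = (404 + H)*(H + 3/(59 - 33*I)) (u(I, H) = (404 + H)*(H + 3/(15 - 11*I - 2*(-22) + I*(-22))) = (404 + H)*(H + 3/(15 - 11*I + 44 - 22*I)) = (404 + H)*(H + 3/(59 - 33*I)))
u(z, w(-4))/914256 = ((1212 + 3*(-4) - 4*(59 - 33*(-268))*(404 - 4))/(59 - 33*(-268)))/914256 = ((1212 - 12 - 4*(59 + 8844)*400)/(59 + 8844))*(1/914256) = ((1212 - 12 - 4*8903*400)/8903)*(1/914256) = ((1212 - 12 - 14244800)/8903)*(1/914256) = ((1/8903)*(-14243600))*(1/914256) = -14243600/8903*1/914256 = -127175/72675189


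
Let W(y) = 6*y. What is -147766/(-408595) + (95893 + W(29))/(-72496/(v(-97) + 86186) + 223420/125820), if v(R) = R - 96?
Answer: 21234966821840219717/206158841038865 ≈ 1.0300e+5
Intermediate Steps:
v(R) = -96 + R
-147766/(-408595) + (95893 + W(29))/(-72496/(v(-97) + 86186) + 223420/125820) = -147766/(-408595) + (95893 + 6*29)/(-72496/((-96 - 97) + 86186) + 223420/125820) = -147766*(-1/408595) + (95893 + 174)/(-72496/(-193 + 86186) + 223420*(1/125820)) = 147766/408595 + 96067/(-72496/85993 + 11171/6291) = 147766/408595 + 96067/(504555467/540981963) = 147766/408595 + 96067*(540981963/504555467) = 147766/408595 + 51970514239521/504555467 = 21234966821840219717/206158841038865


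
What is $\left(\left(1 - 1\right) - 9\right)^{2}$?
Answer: $81$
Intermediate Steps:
$\left(\left(1 - 1\right) - 9\right)^{2} = \left(0 - 9\right)^{2} = \left(-9\right)^{2} = 81$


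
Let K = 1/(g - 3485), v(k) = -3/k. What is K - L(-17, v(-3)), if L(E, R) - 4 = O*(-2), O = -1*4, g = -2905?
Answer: -76681/6390 ≈ -12.000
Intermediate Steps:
O = -4
L(E, R) = 12 (L(E, R) = 4 - 4*(-2) = 4 + 8 = 12)
K = -1/6390 (K = 1/(-2905 - 3485) = 1/(-6390) = -1/6390 ≈ -0.00015649)
K - L(-17, v(-3)) = -1/6390 - 1*12 = -1/6390 - 12 = -76681/6390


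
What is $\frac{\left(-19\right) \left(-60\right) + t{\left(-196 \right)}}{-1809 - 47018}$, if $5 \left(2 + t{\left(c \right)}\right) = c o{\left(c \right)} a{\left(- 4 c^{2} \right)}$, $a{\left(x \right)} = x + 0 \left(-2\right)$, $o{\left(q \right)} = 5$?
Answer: $- \frac{30119282}{48827} \approx -616.86$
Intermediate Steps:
$a{\left(x \right)} = x$ ($a{\left(x \right)} = x + 0 = x$)
$t{\left(c \right)} = -2 - 4 c^{3}$ ($t{\left(c \right)} = -2 + \frac{c 5 \left(- 4 c^{2}\right)}{5} = -2 + \frac{5 c \left(- 4 c^{2}\right)}{5} = -2 + \frac{\left(-20\right) c^{3}}{5} = -2 - 4 c^{3}$)
$\frac{\left(-19\right) \left(-60\right) + t{\left(-196 \right)}}{-1809 - 47018} = \frac{\left(-19\right) \left(-60\right) - \left(2 + 4 \left(-196\right)^{3}\right)}{-1809 - 47018} = \frac{1140 - -30118142}{-48827} = \left(1140 + \left(-2 + 30118144\right)\right) \left(- \frac{1}{48827}\right) = \left(1140 + 30118142\right) \left(- \frac{1}{48827}\right) = 30119282 \left(- \frac{1}{48827}\right) = - \frac{30119282}{48827}$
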